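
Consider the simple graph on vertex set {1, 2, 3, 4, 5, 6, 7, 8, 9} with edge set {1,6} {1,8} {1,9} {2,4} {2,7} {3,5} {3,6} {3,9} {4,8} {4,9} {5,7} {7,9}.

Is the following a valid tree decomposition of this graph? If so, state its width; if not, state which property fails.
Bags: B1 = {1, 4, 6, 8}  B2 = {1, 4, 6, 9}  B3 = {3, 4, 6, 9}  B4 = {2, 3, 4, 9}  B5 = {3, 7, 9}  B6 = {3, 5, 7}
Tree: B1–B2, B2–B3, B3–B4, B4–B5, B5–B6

A tree decomposition must satisfy three properties: every vertex lies in some bag; for every edge, both endpoints lie together in some bag; and for every vertex, the bags containing it form a connected subtree. Here edge (2,7) lies in no bag, so the decomposition is invalid.

No — edge (2,7) lies in no bag.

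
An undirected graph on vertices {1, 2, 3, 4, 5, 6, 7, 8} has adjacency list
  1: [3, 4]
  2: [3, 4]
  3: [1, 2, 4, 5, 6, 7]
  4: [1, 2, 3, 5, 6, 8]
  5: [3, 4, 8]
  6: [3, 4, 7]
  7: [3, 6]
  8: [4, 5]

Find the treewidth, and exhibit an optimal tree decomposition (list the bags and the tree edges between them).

The largest bag has 3 vertices, giving width 2; this decomposition certifies tw(G) ≤ 2. Conversely, {4, 5, 8} is a clique of size 3, and the vertices of any clique must share a bag in every tree decomposition; so some bag has ≥ 3 vertices and tw(G) ≥ 2. Hence tw(G) = 2 exactly.

Treewidth 2.
One such decomposition:
Bags: B1 = {3, 4, 5}  B2 = {1, 3, 4}  B3 = {4, 5, 8}  B4 = {3, 4, 6}  B5 = {2, 3, 4}  B6 = {3, 6, 7}
Tree: B1–B2, B1–B3, B1–B4, B1–B5, B4–B6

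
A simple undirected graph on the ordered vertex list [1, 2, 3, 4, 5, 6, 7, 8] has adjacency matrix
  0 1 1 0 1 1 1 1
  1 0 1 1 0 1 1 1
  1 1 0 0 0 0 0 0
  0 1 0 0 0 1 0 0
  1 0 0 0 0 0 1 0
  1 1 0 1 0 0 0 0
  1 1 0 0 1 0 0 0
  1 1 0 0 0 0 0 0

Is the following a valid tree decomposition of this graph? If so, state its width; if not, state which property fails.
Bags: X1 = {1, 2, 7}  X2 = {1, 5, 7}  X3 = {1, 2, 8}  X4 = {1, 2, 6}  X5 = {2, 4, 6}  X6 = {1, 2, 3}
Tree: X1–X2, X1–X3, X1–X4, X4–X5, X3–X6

Vertex coverage: the bags together contain {1, 2, 3, 4, 5, 6, 7, 8}, the full vertex set. Edge coverage: each edge of G has both endpoints in at least one bag. Running intersection: for every vertex, the bags containing it form a connected subtree. All three properties hold, so this is a valid tree decomposition of width max|bag| − 1 = 2, and hence tw(G) ≤ 2.

Yes; width 2.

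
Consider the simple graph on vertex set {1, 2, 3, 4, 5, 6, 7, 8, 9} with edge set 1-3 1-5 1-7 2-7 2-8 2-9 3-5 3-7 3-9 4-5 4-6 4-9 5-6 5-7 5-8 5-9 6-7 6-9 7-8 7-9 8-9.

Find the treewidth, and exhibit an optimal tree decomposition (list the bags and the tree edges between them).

The largest bag has 4 vertices, giving width 3; this decomposition certifies tw(G) ≤ 3. For the lower bound, the 4 vertices {2, 7, 8, 9} are pairwise adjacent, and any tree decomposition puts a clique entirely inside one bag — forcing width ≥ 3. Combining the bounds, tw(G) = 3.

Treewidth 3.
Bags: B1 = {3, 5, 7, 9}  B2 = {5, 7, 8, 9}  B3 = {5, 6, 7, 9}  B4 = {4, 5, 6, 9}  B5 = {1, 3, 5, 7}  B6 = {2, 7, 8, 9}
Tree: B1–B2, B1–B3, B3–B4, B1–B5, B2–B6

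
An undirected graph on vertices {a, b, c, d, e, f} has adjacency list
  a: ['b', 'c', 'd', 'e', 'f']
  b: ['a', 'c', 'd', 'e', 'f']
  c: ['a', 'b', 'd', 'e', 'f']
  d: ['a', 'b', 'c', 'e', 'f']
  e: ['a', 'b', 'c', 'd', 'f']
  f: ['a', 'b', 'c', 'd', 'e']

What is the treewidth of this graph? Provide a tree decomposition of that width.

A single bag containing all 6 vertices is trivially a valid decomposition of width 5. For the lower bound, the 6 vertices {a, b, c, d, e, f} are pairwise adjacent, and any tree decomposition puts a clique entirely inside one bag — forcing width ≥ 5. Therefore the treewidth is 5.

Treewidth 5.
Bags: B1 = {a, b, c, d, e, f}
Tree: (single bag)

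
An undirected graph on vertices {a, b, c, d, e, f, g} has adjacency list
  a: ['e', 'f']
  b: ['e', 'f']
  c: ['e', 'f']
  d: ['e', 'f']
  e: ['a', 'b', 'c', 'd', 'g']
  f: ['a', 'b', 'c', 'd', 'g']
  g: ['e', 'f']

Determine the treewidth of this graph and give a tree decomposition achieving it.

Treewidth 2.
Bags: B1 = {c, e, f}  B2 = {e, f, g}  B3 = {d, e, f}  B4 = {a, e, f}  B5 = {b, e, f}
Tree: B1–B2, B2–B3, B3–B4, B4–B5

Each bag holds 3 vertices, so the decomposition has width 2, which upper-bounds the treewidth. For the lower bound, G contains the cycle f–c–e–g–f, so G is not a forest; only forests have treewidth ≤ 1, hence tw(G) ≥ 2. Combining the bounds, tw(G) = 2.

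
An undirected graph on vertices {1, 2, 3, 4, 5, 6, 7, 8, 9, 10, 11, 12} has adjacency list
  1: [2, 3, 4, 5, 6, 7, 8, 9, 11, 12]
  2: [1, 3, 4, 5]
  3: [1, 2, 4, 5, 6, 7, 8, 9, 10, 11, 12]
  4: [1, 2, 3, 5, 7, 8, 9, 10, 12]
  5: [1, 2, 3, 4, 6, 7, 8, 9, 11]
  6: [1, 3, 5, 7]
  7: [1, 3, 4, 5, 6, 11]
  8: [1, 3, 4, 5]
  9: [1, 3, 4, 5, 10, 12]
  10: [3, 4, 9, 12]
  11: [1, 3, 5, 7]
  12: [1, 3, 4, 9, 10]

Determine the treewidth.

4

A width-4 tree decomposition is:
Bags: B1 = {1, 2, 3, 4, 5}  B2 = {1, 3, 4, 5, 9}  B3 = {1, 3, 4, 5, 7}  B4 = {1, 3, 5, 6, 7}  B5 = {1, 3, 4, 9, 12}  B6 = {1, 3, 4, 5, 8}  B7 = {3, 4, 9, 10, 12}  B8 = {1, 3, 5, 7, 11}
Tree: B1–B2, B2–B3, B3–B4, B2–B5, B1–B6, B5–B7, B4–B8
Every bag has size at most 5, so the width is 5 − 1 = 4 and tw(G) ≤ 4. Conversely, {1, 3, 4, 9, 12} is a clique of size 5, and the vertices of any clique must share a bag in every tree decomposition; so some bag has ≥ 5 vertices and tw(G) ≥ 4. Combining the bounds, tw(G) = 4.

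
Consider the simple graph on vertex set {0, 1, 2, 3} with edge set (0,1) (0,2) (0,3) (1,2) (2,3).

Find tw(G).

2

A width-2 tree decomposition is:
Bags: B1 = {0, 2, 3}  B2 = {0, 1, 2}
Tree: B1–B2
The largest bag has 3 vertices, giving width 2; this decomposition certifies tw(G) ≤ 2. For the lower bound, the 3 vertices {0, 1, 2} are pairwise adjacent, and any tree decomposition puts a clique entirely inside one bag — forcing width ≥ 2. Hence tw(G) = 2 exactly.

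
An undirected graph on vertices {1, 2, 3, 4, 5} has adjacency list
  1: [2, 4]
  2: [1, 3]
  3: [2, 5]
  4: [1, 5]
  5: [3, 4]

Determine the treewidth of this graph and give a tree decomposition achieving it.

Every bag has size at most 3, so the width is 3 − 1 = 2 and tw(G) ≤ 2. For the lower bound, G contains the cycle 5–4–1–2–3–5, so G is not a forest; only forests have treewidth ≤ 1, hence tw(G) ≥ 2. The upper and lower bounds meet at 2, so that is the treewidth.

Treewidth 2.
Bags: B1 = {1, 4, 5}  B2 = {1, 2, 5}  B3 = {2, 3, 5}
Tree: B1–B2, B2–B3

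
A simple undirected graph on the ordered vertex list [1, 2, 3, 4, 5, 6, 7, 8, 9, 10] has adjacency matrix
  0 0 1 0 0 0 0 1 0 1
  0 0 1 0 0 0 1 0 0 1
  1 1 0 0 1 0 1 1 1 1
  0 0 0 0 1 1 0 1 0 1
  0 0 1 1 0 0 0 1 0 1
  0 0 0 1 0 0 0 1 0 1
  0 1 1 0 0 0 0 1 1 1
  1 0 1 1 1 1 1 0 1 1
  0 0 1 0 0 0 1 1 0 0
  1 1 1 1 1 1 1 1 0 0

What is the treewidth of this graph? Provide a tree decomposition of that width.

Treewidth 3.
One optimal decomposition is:
Bags: B1 = {4, 5, 8, 10}  B2 = {3, 5, 8, 10}  B3 = {4, 6, 8, 10}  B4 = {3, 7, 8, 10}  B5 = {2, 3, 7, 10}  B6 = {3, 7, 8, 9}  B7 = {1, 3, 8, 10}
Tree: B1–B2, B1–B3, B2–B4, B4–B5, B4–B6, B4–B7

The largest bag has 4 vertices, giving width 3; this decomposition certifies tw(G) ≤ 3. On the other hand G contains the 4-clique {3, 7, 8, 9}. A clique must lie in a single bag of any decomposition, so no decomposition can have width below 3. Hence tw(G) = 3 exactly.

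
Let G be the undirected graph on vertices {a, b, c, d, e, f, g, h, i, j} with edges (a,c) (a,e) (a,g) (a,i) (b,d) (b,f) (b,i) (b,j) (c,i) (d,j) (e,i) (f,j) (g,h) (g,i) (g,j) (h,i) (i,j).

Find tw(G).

2

A width-2 tree decomposition is:
Bags: B1 = {a, g, i}  B2 = {a, e, i}  B3 = {g, h, i}  B4 = {g, i, j}  B5 = {b, i, j}  B6 = {b, d, j}  B7 = {a, c, i}  B8 = {b, f, j}
Tree: B1–B2, B1–B3, B3–B4, B4–B5, B5–B6, B2–B7, B6–B8
Every bag has size at most 3, so the width is 3 − 1 = 2 and tw(G) ≤ 2. Conversely, {b, d, j} is a clique of size 3, and the vertices of any clique must share a bag in every tree decomposition; so some bag has ≥ 3 vertices and tw(G) ≥ 2. Combining the bounds, tw(G) = 2.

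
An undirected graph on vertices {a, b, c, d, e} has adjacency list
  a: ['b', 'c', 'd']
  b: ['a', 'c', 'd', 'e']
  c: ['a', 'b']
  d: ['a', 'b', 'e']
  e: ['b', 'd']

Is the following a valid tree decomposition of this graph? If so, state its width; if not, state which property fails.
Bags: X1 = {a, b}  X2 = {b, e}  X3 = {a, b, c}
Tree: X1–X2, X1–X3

A tree decomposition must satisfy three properties: every vertex lies in some bag; for every edge, both endpoints lie together in some bag; and for every vertex, the bags containing it form a connected subtree. Here vertex d appears in no bag, so the decomposition is invalid.

No — vertex d appears in no bag.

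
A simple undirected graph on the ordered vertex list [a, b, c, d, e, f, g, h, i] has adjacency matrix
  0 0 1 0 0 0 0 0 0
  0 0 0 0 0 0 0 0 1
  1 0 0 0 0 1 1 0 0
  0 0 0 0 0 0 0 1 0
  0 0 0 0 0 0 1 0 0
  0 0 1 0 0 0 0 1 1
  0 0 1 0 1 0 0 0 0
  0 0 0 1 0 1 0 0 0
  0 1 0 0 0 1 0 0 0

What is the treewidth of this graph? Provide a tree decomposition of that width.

Every bag has size at most 2, so the width is 2 − 1 = 1 and tw(G) ≤ 1. G has an edge, so its treewidth is at least 1. Therefore the treewidth is 1.

Treewidth 1.
Bags: B1 = {c, f}  B2 = {a, c}  B3 = {f, i}  B4 = {c, g}  B5 = {e, g}  B6 = {f, h}  B7 = {d, h}  B8 = {b, i}
Tree: B1–B2, B1–B3, B1–B4, B4–B5, B1–B6, B6–B7, B3–B8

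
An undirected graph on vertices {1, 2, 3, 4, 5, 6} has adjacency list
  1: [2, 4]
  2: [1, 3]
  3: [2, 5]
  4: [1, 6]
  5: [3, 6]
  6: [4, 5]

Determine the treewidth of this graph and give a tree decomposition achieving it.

Treewidth 2.
Bags: B1 = {2, 3, 5}  B2 = {2, 5, 6}  B3 = {2, 4, 6}  B4 = {1, 2, 4}
Tree: B1–B2, B2–B3, B3–B4

Each bag holds 3 vertices, so the decomposition has width 2, which upper-bounds the treewidth. Since 2–3–5–6–4–1–2 is a cycle in G, G is not acyclic. Forests are exactly the graphs of treewidth ≤ 1, so tw(G) ≥ 2. Therefore the treewidth is 2.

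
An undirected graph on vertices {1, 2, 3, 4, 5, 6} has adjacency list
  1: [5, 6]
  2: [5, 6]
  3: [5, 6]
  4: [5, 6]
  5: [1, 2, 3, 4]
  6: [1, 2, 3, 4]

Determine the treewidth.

2

A width-2 tree decomposition is:
Bags: B1 = {2, 5, 6}  B2 = {4, 5, 6}  B3 = {3, 5, 6}  B4 = {1, 5, 6}
Tree: B1–B2, B2–B3, B3–B4
Each bag holds 3 vertices, so the decomposition has width 2, which upper-bounds the treewidth. For the lower bound, G contains the cycle 6–2–5–4–6, so G is not a forest; only forests have treewidth ≤ 1, hence tw(G) ≥ 2. Therefore the treewidth is 2.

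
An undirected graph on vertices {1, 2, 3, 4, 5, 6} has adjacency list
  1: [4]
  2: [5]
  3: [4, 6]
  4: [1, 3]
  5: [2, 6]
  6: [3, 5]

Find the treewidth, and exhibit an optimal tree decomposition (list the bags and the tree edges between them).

Each bag holds 2 vertices, so the decomposition has width 1, which upper-bounds the treewidth. Since G has at least one edge (e.g. 1–4), it is not an edgeless graph, so tw(G) ≥ 1. The upper and lower bounds meet at 1, so that is the treewidth.

Treewidth 1.
Bags: B1 = {1, 4}  B2 = {3, 4}  B3 = {3, 6}  B4 = {5, 6}  B5 = {2, 5}
Tree: B1–B2, B2–B3, B3–B4, B4–B5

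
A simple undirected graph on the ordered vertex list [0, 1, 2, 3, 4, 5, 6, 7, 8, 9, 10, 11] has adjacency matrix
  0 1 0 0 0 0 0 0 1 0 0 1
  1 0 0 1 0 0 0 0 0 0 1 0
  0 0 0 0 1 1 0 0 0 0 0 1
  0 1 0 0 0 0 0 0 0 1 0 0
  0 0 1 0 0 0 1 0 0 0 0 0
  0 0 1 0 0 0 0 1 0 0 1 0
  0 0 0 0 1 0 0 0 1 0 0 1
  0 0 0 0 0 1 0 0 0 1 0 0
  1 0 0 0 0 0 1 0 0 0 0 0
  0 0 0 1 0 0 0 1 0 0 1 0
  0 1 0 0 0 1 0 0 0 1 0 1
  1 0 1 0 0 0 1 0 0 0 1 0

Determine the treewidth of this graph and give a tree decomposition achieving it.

Every bag has size at most 4, so the width is 4 − 1 = 3 and tw(G) ≤ 3. For the lower bound: the 4 vertex sets {3,7,9}, {5}, {10}, {0,1,2,11} are disjoint, each induces a connected subgraph, and every pair is joined by at least one edge of G. Contracting each set to a single vertex therefore yields K_{4} as a minor, and since treewidth is minor-monotone, tw(G) ≥ tw(K_{4}) = 3. Hence tw(G) = 3 exactly.

Treewidth 3.
Bags: B1 = {3, 5, 7, 9}  B2 = {3, 5, 9, 10}  B3 = {1, 3, 5, 10}  B4 = {1, 2, 5, 10}  B5 = {1, 2, 10, 11}  B6 = {0, 1, 2, 11}  B7 = {0, 2, 4, 11}  B8 = {0, 4, 6, 11}  B9 = {0, 4, 6, 8}
Tree: B1–B2, B2–B3, B3–B4, B4–B5, B5–B6, B6–B7, B7–B8, B8–B9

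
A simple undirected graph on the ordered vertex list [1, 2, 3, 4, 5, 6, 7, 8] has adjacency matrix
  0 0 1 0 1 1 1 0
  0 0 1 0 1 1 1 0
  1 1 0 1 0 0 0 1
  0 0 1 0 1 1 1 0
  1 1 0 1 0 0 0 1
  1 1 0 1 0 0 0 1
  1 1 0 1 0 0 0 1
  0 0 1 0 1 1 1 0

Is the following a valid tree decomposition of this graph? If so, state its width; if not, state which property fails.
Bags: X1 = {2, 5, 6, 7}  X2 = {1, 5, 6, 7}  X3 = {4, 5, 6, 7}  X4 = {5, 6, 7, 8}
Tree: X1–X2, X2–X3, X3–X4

No — vertex 3 appears in no bag.

A tree decomposition must satisfy three properties: every vertex lies in some bag; for every edge, both endpoints lie together in some bag; and for every vertex, the bags containing it form a connected subtree. Here vertex 3 appears in no bag, so the decomposition is invalid.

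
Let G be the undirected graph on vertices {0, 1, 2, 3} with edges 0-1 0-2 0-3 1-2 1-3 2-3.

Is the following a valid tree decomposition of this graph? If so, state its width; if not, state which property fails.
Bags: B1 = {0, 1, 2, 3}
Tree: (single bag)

Every vertex of G appears in some bag (union = {0, 1, 2, 3}); every edge is covered by a bag; and for each vertex v the set of bags containing v is connected in the bag tree. The decomposition is therefore valid. The largest bag has 4 vertices, so the width is 3.

Yes; width 3.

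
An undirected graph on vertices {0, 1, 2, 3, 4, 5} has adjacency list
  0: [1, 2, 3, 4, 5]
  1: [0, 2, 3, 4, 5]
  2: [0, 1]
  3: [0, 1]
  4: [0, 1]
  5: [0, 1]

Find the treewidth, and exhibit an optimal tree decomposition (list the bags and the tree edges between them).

Each bag holds 3 vertices, so the decomposition has width 2, which upper-bounds the treewidth. For the lower bound, the 3 vertices {0, 1, 2} are pairwise adjacent, and any tree decomposition puts a clique entirely inside one bag — forcing width ≥ 2. Combining the bounds, tw(G) = 2.

Treewidth 2.
One such decomposition:
Bags: B1 = {0, 1, 2}  B2 = {0, 1, 4}  B3 = {0, 1, 5}  B4 = {0, 1, 3}
Tree: B1–B2, B1–B3, B1–B4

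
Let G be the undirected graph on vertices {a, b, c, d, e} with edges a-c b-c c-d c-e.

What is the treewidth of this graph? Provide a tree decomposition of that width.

The largest bag has 2 vertices, giving width 1; this decomposition certifies tw(G) ≤ 1. G has an edge, so its treewidth is at least 1. The upper and lower bounds meet at 1, so that is the treewidth.

Treewidth 1.
One optimal decomposition is:
Bags: B1 = {b, c}  B2 = {c, e}  B3 = {a, c}  B4 = {c, d}
Tree: B1–B2, B1–B3, B1–B4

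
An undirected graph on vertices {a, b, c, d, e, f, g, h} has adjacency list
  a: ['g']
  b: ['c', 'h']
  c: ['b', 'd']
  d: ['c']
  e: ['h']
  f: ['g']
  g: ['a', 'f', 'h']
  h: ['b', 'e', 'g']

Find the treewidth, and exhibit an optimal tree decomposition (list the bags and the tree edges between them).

Treewidth 1.
Bags: B1 = {g, h}  B2 = {f, g}  B3 = {b, h}  B4 = {b, c}  B5 = {e, h}  B6 = {c, d}  B7 = {a, g}
Tree: B1–B2, B1–B3, B3–B4, B3–B5, B4–B6, B1–B7

Each bag holds 2 vertices, so the decomposition has width 1, which upper-bounds the treewidth. G has an edge, so its treewidth is at least 1. The upper and lower bounds meet at 1, so that is the treewidth.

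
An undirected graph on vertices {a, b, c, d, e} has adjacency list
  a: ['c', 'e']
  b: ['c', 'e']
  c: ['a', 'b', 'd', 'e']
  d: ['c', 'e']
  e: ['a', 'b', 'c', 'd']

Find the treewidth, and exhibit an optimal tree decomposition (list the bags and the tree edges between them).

Treewidth 2.
One optimal decomposition is:
Bags: B1 = {c, d, e}  B2 = {a, c, e}  B3 = {b, c, e}
Tree: B1–B2, B2–B3

Every bag has size at most 3, so the width is 3 − 1 = 2 and tw(G) ≤ 2. On the other hand G contains the 3-clique {c, d, e}. A clique must lie in a single bag of any decomposition, so no decomposition can have width below 2. Combining the bounds, tw(G) = 2.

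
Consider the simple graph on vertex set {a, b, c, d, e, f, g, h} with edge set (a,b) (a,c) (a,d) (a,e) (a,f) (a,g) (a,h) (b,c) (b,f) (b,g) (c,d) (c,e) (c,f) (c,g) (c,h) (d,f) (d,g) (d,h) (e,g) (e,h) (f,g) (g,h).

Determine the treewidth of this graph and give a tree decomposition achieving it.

Every bag has size at most 5, so the width is 5 − 1 = 4 and tw(G) ≤ 4. Conversely, {a, c, d, g, h} is a clique of size 5, and the vertices of any clique must share a bag in every tree decomposition; so some bag has ≥ 5 vertices and tw(G) ≥ 4. Therefore the treewidth is 4.

Treewidth 4.
One optimal decomposition is:
Bags: B1 = {a, c, e, g, h}  B2 = {a, c, d, g, h}  B3 = {a, c, d, f, g}  B4 = {a, b, c, f, g}
Tree: B1–B2, B2–B3, B3–B4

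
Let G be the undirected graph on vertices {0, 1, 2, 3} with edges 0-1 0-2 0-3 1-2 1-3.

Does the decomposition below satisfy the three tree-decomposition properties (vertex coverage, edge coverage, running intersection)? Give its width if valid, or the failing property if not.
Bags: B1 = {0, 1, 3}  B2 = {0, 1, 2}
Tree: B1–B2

Yes; width 2.

Vertex coverage: the bags together contain {0, 1, 2, 3}, the full vertex set. Edge coverage: each edge of G has both endpoints in at least one bag. Running intersection: for every vertex, the bags containing it form a connected subtree. All three properties hold, so this is a valid tree decomposition of width max|bag| − 1 = 2, and hence tw(G) ≤ 2.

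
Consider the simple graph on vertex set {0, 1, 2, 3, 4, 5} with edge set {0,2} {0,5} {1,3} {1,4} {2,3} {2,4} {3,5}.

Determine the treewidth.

A width-2 tree decomposition is:
Bags: B1 = {1, 2, 4}  B2 = {1, 2, 3}  B3 = {0, 2, 3}  B4 = {0, 3, 5}
Tree: B1–B2, B2–B3, B3–B4
Each bag holds 3 vertices, so the decomposition has width 2, which upper-bounds the treewidth. The edges 4–1–3–2–4 form a cycle, so G is not a tree and its treewidth is at least 2. Therefore the treewidth is 2.

2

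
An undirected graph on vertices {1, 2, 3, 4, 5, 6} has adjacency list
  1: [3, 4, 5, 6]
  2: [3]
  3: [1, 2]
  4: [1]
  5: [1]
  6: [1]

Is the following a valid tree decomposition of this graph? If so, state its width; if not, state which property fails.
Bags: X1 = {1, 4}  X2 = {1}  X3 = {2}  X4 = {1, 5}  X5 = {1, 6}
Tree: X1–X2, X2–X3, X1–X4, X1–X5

A tree decomposition must satisfy three properties: every vertex lies in some bag; for every edge, both endpoints lie together in some bag; and for every vertex, the bags containing it form a connected subtree. Here vertex 3 appears in no bag, so the decomposition is invalid.

No — vertex 3 appears in no bag.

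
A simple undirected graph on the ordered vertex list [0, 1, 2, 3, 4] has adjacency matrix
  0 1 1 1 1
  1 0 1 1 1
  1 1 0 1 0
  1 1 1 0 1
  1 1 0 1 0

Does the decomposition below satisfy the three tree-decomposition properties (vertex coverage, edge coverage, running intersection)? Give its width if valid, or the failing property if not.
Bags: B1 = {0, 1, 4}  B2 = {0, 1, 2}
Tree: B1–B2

A tree decomposition must satisfy three properties: every vertex lies in some bag; for every edge, both endpoints lie together in some bag; and for every vertex, the bags containing it form a connected subtree. Here vertex 3 appears in no bag, so the decomposition is invalid.

No — vertex 3 appears in no bag.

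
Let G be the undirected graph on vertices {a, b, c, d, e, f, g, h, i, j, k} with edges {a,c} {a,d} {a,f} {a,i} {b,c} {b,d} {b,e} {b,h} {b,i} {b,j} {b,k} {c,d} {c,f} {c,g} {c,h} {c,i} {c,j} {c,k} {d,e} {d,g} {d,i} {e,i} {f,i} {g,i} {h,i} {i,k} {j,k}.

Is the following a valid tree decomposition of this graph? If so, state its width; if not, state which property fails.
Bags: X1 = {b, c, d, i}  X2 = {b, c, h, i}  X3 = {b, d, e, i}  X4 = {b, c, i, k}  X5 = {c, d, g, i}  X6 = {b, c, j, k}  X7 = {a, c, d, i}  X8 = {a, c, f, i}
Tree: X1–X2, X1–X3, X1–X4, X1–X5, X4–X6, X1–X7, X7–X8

Checking the three conditions: (i) the bags cover all of {a, b, c, d, e, f, g, h, i, j, k}; (ii) for each edge, some bag contains both endpoints; (iii) the bags containing any fixed vertex form a subtree. All hold, so the decomposition is valid with width 4 − 1 = 3.

Yes; width 3.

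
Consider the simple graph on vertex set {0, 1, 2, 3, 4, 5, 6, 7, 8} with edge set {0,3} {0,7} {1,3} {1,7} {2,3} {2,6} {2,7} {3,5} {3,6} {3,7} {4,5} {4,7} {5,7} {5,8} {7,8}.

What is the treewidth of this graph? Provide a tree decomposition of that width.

The largest bag has 3 vertices, giving width 2; this decomposition certifies tw(G) ≤ 2. Conversely, {2, 3, 6} is a clique of size 3, and the vertices of any clique must share a bag in every tree decomposition; so some bag has ≥ 3 vertices and tw(G) ≥ 2. Hence tw(G) = 2 exactly.

Treewidth 2.
One optimal decomposition is:
Bags: B1 = {0, 3, 7}  B2 = {2, 3, 7}  B3 = {3, 5, 7}  B4 = {2, 3, 6}  B5 = {4, 5, 7}  B6 = {5, 7, 8}  B7 = {1, 3, 7}
Tree: B1–B2, B2–B3, B2–B4, B3–B5, B3–B6, B3–B7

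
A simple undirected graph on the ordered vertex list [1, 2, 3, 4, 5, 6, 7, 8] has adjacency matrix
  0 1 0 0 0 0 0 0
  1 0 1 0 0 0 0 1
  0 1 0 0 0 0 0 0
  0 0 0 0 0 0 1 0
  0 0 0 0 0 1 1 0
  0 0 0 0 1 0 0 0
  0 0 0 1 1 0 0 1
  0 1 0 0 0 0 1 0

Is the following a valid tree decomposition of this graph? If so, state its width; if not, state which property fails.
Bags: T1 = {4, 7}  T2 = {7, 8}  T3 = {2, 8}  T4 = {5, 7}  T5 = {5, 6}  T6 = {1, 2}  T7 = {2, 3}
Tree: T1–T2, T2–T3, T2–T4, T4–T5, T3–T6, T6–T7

Yes; width 1.

Every vertex of G appears in some bag (union = {1, 2, 3, 4, 5, 6, 7, 8}); every edge is covered by a bag; and for each vertex v the set of bags containing v is connected in the bag tree. The decomposition is therefore valid. The largest bag has 2 vertices, so the width is 1.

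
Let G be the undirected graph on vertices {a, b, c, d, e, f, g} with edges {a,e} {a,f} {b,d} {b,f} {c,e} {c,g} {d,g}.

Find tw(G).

A width-2 tree decomposition is:
Bags: B1 = {c, d, g}  B2 = {b, c, d}  B3 = {b, c, f}  B4 = {a, c, f}  B5 = {a, c, e}
Tree: B1–B2, B2–B3, B3–B4, B4–B5
The largest bag has 3 vertices, giving width 2; this decomposition certifies tw(G) ≤ 2. Since c–g–d–b–f–a–e–c is a cycle in G, G is not acyclic. Forests are exactly the graphs of treewidth ≤ 1, so tw(G) ≥ 2. Hence tw(G) = 2 exactly.

2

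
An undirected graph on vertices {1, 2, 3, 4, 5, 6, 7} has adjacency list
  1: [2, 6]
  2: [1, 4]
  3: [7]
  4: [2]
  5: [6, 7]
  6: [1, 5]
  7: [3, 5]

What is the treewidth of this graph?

1

A width-1 tree decomposition is:
Bags: B1 = {2, 4}  B2 = {1, 2}  B3 = {1, 6}  B4 = {5, 6}  B5 = {5, 7}  B6 = {3, 7}
Tree: B1–B2, B2–B3, B3–B4, B4–B5, B5–B6
Each bag holds 2 vertices, so the decomposition has width 1, which upper-bounds the treewidth. G has an edge, so its treewidth is at least 1. Combining the bounds, tw(G) = 1.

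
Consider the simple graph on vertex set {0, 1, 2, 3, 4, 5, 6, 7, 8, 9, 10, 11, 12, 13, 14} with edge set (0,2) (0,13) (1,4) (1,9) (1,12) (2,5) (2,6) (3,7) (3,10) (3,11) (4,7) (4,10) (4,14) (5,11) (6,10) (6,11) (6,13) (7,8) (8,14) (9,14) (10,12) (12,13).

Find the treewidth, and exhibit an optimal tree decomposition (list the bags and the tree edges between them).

Treewidth 3.
One optimal decomposition is:
Bags: B1 = {0, 2, 5, 11}  B2 = {0, 2, 6, 11}  B3 = {0, 6, 11, 13}  B4 = {3, 6, 11, 13}  B5 = {3, 6, 10, 13}  B6 = {3, 10, 12, 13}  B7 = {3, 7, 10, 12}  B8 = {4, 7, 10, 12}  B9 = {1, 4, 7, 12}  B10 = {1, 4, 7, 8}  B11 = {1, 4, 8, 14}  B12 = {1, 8, 9, 14}
Tree: B1–B2, B2–B3, B3–B4, B4–B5, B5–B6, B6–B7, B7–B8, B8–B9, B9–B10, B10–B11, B11–B12

The largest bag has 4 vertices, giving width 3; this decomposition certifies tw(G) ≤ 3. For the lower bound: the 4 vertex sets {0,2,5}, {11}, {6}, {3,10,12,13} are disjoint, each induces a connected subgraph, and every pair is joined by at least one edge of G. Contracting each set to a single vertex therefore yields K_{4} as a minor, and since treewidth is minor-monotone, tw(G) ≥ tw(K_{4}) = 3. Combining the bounds, tw(G) = 3.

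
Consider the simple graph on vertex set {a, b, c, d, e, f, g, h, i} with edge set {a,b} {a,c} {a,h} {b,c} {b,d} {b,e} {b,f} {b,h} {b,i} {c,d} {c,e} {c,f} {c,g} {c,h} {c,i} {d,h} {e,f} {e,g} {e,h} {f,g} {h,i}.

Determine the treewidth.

A width-3 tree decomposition is:
Bags: B1 = {b, c, e, f}  B2 = {c, e, f, g}  B3 = {b, c, e, h}  B4 = {b, c, h, i}  B5 = {b, c, d, h}  B6 = {a, b, c, h}
Tree: B1–B2, B1–B3, B3–B4, B4–B5, B3–B6
Each bag holds 4 vertices, so the decomposition has width 3, which upper-bounds the treewidth. For the lower bound, the 4 vertices {c, e, f, g} are pairwise adjacent, and any tree decomposition puts a clique entirely inside one bag — forcing width ≥ 3. The upper and lower bounds meet at 3, so that is the treewidth.

3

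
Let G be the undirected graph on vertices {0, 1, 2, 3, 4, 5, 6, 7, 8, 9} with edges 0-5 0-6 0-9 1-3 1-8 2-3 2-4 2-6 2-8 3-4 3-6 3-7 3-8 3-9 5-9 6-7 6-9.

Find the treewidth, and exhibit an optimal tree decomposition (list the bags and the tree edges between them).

Treewidth 2.
One such decomposition:
Bags: B1 = {3, 6, 9}  B2 = {2, 3, 6}  B3 = {0, 6, 9}  B4 = {2, 3, 4}  B5 = {2, 3, 8}  B6 = {3, 6, 7}  B7 = {1, 3, 8}  B8 = {0, 5, 9}
Tree: B1–B2, B1–B3, B2–B4, B4–B5, B2–B6, B5–B7, B3–B8

Every bag has size at most 3, so the width is 3 − 1 = 2 and tw(G) ≤ 2. Conversely, {0, 5, 9} is a clique of size 3, and the vertices of any clique must share a bag in every tree decomposition; so some bag has ≥ 3 vertices and tw(G) ≥ 2. Therefore the treewidth is 2.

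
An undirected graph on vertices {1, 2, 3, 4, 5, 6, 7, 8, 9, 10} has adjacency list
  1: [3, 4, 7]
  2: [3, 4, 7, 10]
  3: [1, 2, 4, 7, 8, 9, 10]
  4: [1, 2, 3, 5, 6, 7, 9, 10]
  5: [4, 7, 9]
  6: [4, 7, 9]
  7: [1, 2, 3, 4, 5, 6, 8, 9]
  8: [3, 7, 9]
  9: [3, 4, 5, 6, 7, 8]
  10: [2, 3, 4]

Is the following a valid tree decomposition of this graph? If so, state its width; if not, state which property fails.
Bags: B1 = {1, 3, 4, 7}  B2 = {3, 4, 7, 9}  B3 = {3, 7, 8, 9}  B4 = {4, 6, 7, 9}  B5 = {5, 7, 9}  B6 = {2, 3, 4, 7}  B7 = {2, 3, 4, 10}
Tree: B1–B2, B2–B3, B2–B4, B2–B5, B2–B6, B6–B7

No — edge (4,5) lies in no bag.

A tree decomposition must satisfy three properties: every vertex lies in some bag; for every edge, both endpoints lie together in some bag; and for every vertex, the bags containing it form a connected subtree. Here edge (4,5) lies in no bag, so the decomposition is invalid.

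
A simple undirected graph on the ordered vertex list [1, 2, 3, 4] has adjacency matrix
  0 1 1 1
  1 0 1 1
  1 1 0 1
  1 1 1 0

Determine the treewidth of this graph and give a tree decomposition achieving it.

Treewidth 3.
Bags: B1 = {1, 2, 3, 4}
Tree: (single bag)

With just one bag of size 4, the width is 4 − 1 = 3, so tw(G) ≤ 3. Conversely, {1, 2, 3, 4} is a clique of size 4, and the vertices of any clique must share a bag in every tree decomposition; so some bag has ≥ 4 vertices and tw(G) ≥ 3. Combining the bounds, tw(G) = 3.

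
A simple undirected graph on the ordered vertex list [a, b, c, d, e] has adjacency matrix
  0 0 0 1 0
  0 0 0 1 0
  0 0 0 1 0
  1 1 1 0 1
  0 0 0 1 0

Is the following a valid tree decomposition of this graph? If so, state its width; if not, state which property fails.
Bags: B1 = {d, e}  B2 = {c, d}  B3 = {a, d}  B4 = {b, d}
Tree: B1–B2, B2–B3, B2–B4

Yes; width 1.

Every vertex of G appears in some bag (union = {a, b, c, d, e}); every edge is covered by a bag; and for each vertex v the set of bags containing v is connected in the bag tree. The decomposition is therefore valid. The largest bag has 2 vertices, so the width is 1.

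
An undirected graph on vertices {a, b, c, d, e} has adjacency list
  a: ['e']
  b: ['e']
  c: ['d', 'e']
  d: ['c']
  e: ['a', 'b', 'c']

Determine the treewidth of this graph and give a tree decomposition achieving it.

Treewidth 1.
Bags: B1 = {c, e}  B2 = {a, e}  B3 = {b, e}  B4 = {c, d}
Tree: B1–B2, B2–B3, B1–B4

The largest bag has 2 vertices, giving width 1; this decomposition certifies tw(G) ≤ 1. Since G has at least one edge (e.g. e–c), it is not an edgeless graph, so tw(G) ≥ 1. The upper and lower bounds meet at 1, so that is the treewidth.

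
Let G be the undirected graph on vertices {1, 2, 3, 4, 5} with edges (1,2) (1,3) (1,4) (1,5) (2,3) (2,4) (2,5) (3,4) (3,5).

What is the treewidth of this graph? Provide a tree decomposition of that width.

Every bag has size at most 4, so the width is 4 − 1 = 3 and tw(G) ≤ 3. Conversely, {1, 2, 3, 4} is a clique of size 4, and the vertices of any clique must share a bag in every tree decomposition; so some bag has ≥ 4 vertices and tw(G) ≥ 3. Combining the bounds, tw(G) = 3.

Treewidth 3.
One optimal decomposition is:
Bags: B1 = {1, 2, 3, 5}  B2 = {1, 2, 3, 4}
Tree: B1–B2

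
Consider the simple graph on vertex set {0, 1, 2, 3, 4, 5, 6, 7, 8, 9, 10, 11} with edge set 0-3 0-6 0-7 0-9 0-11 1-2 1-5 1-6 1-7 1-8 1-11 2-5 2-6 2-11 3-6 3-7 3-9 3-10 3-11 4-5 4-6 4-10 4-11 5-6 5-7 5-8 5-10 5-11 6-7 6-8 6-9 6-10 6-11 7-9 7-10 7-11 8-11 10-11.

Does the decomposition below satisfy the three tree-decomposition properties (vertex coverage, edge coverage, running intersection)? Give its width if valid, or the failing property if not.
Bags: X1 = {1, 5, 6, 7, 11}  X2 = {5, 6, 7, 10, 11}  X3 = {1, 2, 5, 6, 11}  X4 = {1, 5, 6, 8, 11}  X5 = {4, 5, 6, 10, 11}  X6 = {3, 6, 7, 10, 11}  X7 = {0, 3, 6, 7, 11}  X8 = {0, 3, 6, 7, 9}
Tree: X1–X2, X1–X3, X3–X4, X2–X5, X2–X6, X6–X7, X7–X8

Yes; width 4.

Checking the three conditions: (i) the bags cover all of {0, 1, 2, 3, 4, 5, 6, 7, 8, 9, 10, 11}; (ii) for each edge, some bag contains both endpoints; (iii) the bags containing any fixed vertex form a subtree. All hold, so the decomposition is valid with width 5 − 1 = 4.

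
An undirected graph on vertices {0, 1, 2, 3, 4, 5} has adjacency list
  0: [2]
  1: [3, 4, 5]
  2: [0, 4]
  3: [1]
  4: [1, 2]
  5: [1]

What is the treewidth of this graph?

1

A width-1 tree decomposition is:
Bags: B1 = {1, 3}  B2 = {1, 5}  B3 = {1, 4}  B4 = {2, 4}  B5 = {0, 2}
Tree: B1–B2, B1–B3, B3–B4, B4–B5
Each bag holds 2 vertices, so the decomposition has width 1, which upper-bounds the treewidth. Since G has at least one edge (e.g. 3–1), it is not an edgeless graph, so tw(G) ≥ 1. Therefore the treewidth is 1.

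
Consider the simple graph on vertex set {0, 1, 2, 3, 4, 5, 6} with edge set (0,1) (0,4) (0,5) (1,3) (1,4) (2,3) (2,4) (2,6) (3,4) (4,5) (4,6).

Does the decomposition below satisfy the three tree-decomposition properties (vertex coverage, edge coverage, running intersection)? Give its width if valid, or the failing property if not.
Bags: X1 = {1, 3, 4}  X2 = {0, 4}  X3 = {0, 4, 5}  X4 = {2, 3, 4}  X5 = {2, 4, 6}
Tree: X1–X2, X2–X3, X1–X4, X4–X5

No — edge (1,0) lies in no bag.

A tree decomposition must satisfy three properties: every vertex lies in some bag; for every edge, both endpoints lie together in some bag; and for every vertex, the bags containing it form a connected subtree. Here edge (1,0) lies in no bag, so the decomposition is invalid.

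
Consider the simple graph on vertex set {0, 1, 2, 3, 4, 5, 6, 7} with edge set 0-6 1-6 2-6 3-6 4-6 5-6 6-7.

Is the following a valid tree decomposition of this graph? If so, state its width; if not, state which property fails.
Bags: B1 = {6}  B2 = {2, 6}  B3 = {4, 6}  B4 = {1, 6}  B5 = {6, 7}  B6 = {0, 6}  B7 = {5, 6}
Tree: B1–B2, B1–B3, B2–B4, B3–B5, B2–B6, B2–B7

A tree decomposition must satisfy three properties: every vertex lies in some bag; for every edge, both endpoints lie together in some bag; and for every vertex, the bags containing it form a connected subtree. Here vertex 3 appears in no bag, so the decomposition is invalid.

No — vertex 3 appears in no bag.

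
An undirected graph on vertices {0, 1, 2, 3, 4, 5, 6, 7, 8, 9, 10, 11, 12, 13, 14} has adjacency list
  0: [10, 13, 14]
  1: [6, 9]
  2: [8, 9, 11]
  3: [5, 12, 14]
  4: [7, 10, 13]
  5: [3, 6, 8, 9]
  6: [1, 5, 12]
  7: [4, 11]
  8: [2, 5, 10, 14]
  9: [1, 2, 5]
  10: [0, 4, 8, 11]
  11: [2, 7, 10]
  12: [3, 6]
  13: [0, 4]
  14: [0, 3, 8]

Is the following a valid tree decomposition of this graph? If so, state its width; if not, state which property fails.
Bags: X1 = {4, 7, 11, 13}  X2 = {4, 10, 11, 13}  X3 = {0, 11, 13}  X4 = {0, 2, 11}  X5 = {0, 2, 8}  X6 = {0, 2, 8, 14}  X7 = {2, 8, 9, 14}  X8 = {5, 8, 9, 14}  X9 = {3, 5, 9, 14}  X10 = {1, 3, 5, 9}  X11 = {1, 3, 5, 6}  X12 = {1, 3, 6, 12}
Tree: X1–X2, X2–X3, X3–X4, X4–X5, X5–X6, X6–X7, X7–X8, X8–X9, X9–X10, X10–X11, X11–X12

A tree decomposition must satisfy three properties: every vertex lies in some bag; for every edge, both endpoints lie together in some bag; and for every vertex, the bags containing it form a connected subtree. Here edge (10,0) lies in no bag, so the decomposition is invalid.

No — edge (10,0) lies in no bag.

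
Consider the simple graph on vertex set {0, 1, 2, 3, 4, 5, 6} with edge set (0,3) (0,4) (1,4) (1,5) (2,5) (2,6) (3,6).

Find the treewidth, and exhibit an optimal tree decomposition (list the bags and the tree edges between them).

Each bag holds 3 vertices, so the decomposition has width 2, which upper-bounds the treewidth. The edges 3–0–4–1–5–2–6–3 form a cycle, so G is not a tree and its treewidth is at least 2. Combining the bounds, tw(G) = 2.

Treewidth 2.
One such decomposition:
Bags: B1 = {0, 3, 4}  B2 = {1, 3, 4}  B3 = {1, 3, 5}  B4 = {2, 3, 5}  B5 = {2, 3, 6}
Tree: B1–B2, B2–B3, B3–B4, B4–B5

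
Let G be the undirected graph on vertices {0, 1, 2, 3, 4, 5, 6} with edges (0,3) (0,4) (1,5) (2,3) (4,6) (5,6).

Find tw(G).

A width-1 tree decomposition is:
Bags: B1 = {2, 3}  B2 = {0, 3}  B3 = {0, 4}  B4 = {4, 6}  B5 = {5, 6}  B6 = {1, 5}
Tree: B1–B2, B2–B3, B3–B4, B4–B5, B5–B6
Every bag has size at most 2, so the width is 2 − 1 = 1 and tw(G) ≤ 1. G has an edge, so its treewidth is at least 1. Therefore the treewidth is 1.

1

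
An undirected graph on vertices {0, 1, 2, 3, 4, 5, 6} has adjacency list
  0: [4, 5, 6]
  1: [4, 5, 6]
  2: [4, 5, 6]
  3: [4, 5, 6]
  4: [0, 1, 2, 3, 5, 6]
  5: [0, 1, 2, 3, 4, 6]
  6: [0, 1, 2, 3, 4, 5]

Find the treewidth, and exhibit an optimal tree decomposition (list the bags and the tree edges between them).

Treewidth 3.
Bags: B1 = {0, 4, 5, 6}  B2 = {1, 4, 5, 6}  B3 = {3, 4, 5, 6}  B4 = {2, 4, 5, 6}
Tree: B1–B2, B2–B3, B2–B4

The largest bag has 4 vertices, giving width 3; this decomposition certifies tw(G) ≤ 3. Conversely, {0, 4, 5, 6} is a clique of size 4, and the vertices of any clique must share a bag in every tree decomposition; so some bag has ≥ 4 vertices and tw(G) ≥ 3. The upper and lower bounds meet at 3, so that is the treewidth.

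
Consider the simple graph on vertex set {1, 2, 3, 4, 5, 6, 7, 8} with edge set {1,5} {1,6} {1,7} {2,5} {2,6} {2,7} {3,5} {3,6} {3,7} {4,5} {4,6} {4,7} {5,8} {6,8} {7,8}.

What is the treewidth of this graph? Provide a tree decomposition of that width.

Every bag has size at most 4, so the width is 4 − 1 = 3 and tw(G) ≤ 3. For the lower bound: the 4 vertex sets {3,6}, {5,8}, {7}, {4} are disjoint, each induces a connected subgraph, and every pair is joined by at least one edge of G. Contracting each set to a single vertex therefore yields K_{4} as a minor, and since treewidth is minor-monotone, tw(G) ≥ tw(K_{4}) = 3. Therefore the treewidth is 3.

Treewidth 3.
One such decomposition:
Bags: B1 = {3, 5, 6, 7}  B2 = {5, 6, 7, 8}  B3 = {4, 5, 6, 7}  B4 = {2, 5, 6, 7}  B5 = {1, 5, 6, 7}
Tree: B1–B2, B2–B3, B3–B4, B4–B5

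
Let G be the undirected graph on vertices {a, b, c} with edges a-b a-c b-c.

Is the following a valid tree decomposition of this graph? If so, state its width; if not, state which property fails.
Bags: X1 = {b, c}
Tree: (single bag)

A tree decomposition must satisfy three properties: every vertex lies in some bag; for every edge, both endpoints lie together in some bag; and for every vertex, the bags containing it form a connected subtree. Here vertex a appears in no bag, so the decomposition is invalid.

No — vertex a appears in no bag.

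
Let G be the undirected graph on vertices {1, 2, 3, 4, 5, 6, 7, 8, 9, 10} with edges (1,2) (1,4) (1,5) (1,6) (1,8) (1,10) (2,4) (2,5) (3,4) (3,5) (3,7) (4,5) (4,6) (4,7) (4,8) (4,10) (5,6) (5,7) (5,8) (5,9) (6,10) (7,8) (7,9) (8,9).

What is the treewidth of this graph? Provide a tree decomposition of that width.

Every bag has size at most 4, so the width is 4 − 1 = 3 and tw(G) ≤ 3. On the other hand G contains the 4-clique {5, 7, 8, 9}. A clique must lie in a single bag of any decomposition, so no decomposition can have width below 3. The upper and lower bounds meet at 3, so that is the treewidth.

Treewidth 3.
Bags: B1 = {1, 4, 5, 8}  B2 = {1, 4, 5, 6}  B3 = {1, 4, 6, 10}  B4 = {4, 5, 7, 8}  B5 = {5, 7, 8, 9}  B6 = {3, 4, 5, 7}  B7 = {1, 2, 4, 5}
Tree: B1–B2, B2–B3, B1–B4, B4–B5, B4–B6, B2–B7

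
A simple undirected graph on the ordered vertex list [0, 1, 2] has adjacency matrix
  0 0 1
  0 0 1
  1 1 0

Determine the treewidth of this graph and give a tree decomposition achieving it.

Every bag has size at most 2, so the width is 2 − 1 = 1 and tw(G) ≤ 1. Any graph with an edge has treewidth ≥ 1, and G has the edge 2–0. Therefore the treewidth is 1.

Treewidth 1.
Bags: B1 = {0, 2}  B2 = {1, 2}
Tree: B1–B2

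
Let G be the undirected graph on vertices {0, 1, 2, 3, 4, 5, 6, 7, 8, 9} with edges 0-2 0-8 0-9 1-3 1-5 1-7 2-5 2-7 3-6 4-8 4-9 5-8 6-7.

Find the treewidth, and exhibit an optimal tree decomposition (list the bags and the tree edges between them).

Treewidth 2.
One such decomposition:
Bags: B1 = {4, 8, 9}  B2 = {0, 8, 9}  B3 = {0, 5, 8}  B4 = {0, 2, 5}  B5 = {1, 2, 5}  B6 = {1, 2, 7}  B7 = {1, 3, 7}  B8 = {3, 6, 7}
Tree: B1–B2, B2–B3, B3–B4, B4–B5, B5–B6, B6–B7, B7–B8

Each bag holds 3 vertices, so the decomposition has width 2, which upper-bounds the treewidth. For the lower bound, G contains the cycle 4–9–0–8–4, so G is not a forest; only forests have treewidth ≤ 1, hence tw(G) ≥ 2. The upper and lower bounds meet at 2, so that is the treewidth.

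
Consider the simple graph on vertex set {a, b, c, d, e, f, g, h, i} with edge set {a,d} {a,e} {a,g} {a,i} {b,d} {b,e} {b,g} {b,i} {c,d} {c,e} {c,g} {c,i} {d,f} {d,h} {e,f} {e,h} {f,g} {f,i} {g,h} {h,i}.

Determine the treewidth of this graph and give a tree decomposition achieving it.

Each bag holds 5 vertices, so the decomposition has width 4, which upper-bounds the treewidth. For the lower bound: the 5 vertex sets {a,g}, {h,i}, {b,d}, {e}, {f} are disjoint, each induces a connected subgraph, and every pair is joined by at least one edge of G. Contracting each set to a single vertex therefore yields K_{5} as a minor, and since treewidth is minor-monotone, tw(G) ≥ tw(K_{5}) = 4. Therefore the treewidth is 4.

Treewidth 4.
One such decomposition:
Bags: B1 = {a, d, e, g, i}  B2 = {d, e, g, h, i}  B3 = {b, d, e, g, i}  B4 = {d, e, f, g, i}  B5 = {c, d, e, g, i}
Tree: B1–B2, B2–B3, B3–B4, B4–B5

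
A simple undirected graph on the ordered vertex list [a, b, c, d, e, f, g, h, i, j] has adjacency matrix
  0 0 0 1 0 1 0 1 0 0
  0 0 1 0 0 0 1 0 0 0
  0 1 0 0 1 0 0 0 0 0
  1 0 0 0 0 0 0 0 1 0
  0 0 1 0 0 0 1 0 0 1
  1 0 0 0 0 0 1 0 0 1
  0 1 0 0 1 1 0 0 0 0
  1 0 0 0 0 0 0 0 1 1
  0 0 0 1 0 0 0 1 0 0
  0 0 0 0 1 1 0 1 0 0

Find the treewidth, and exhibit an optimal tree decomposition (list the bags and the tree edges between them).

Treewidth 2.
One optimal decomposition is:
Bags: B1 = {b, c, g}  B2 = {c, e, g}  B3 = {e, f, g}  B4 = {e, f, j}  B5 = {a, f, j}  B6 = {a, h, j}  B7 = {a, d, h}  B8 = {d, h, i}
Tree: B1–B2, B2–B3, B3–B4, B4–B5, B5–B6, B6–B7, B7–B8

Every bag has size at most 3, so the width is 3 − 1 = 2 and tw(G) ≤ 2. Since b–c–e–g–b is a cycle in G, G is not acyclic. Forests are exactly the graphs of treewidth ≤ 1, so tw(G) ≥ 2. Therefore the treewidth is 2.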